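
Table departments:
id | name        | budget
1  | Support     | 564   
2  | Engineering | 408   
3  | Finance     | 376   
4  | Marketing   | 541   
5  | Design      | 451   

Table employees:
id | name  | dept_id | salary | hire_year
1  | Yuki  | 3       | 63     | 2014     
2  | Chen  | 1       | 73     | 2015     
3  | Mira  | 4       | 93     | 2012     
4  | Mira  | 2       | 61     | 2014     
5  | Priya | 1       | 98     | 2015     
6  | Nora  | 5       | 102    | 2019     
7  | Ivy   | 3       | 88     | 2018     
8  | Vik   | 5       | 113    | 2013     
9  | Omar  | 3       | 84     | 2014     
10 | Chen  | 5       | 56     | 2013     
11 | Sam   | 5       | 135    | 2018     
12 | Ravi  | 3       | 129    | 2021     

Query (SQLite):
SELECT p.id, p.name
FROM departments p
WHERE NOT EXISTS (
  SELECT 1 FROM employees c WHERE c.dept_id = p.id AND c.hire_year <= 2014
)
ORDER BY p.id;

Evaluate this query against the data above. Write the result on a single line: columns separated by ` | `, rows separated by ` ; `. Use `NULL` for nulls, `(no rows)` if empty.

For each departments row, check whether any employees with matching dept_id has hire_year <= 2014.
Keep rows where that is false.

1 | Support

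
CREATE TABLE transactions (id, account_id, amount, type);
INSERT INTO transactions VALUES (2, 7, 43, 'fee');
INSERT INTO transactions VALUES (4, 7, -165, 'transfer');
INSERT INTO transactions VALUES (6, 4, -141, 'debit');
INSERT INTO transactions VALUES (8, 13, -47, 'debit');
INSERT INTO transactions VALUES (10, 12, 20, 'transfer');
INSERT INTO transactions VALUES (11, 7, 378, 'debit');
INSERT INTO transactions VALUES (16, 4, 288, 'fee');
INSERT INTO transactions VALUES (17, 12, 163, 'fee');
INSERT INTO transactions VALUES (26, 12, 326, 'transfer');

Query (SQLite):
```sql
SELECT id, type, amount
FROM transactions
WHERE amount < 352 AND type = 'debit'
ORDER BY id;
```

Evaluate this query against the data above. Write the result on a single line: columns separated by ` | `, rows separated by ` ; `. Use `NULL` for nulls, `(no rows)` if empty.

amount < 352: ids {2, 4, 6, 8, 10, 16, 17, 26}
type = 'debit': ids {6, 8, 11}
Combine with AND.

6 | debit | -141 ; 8 | debit | -47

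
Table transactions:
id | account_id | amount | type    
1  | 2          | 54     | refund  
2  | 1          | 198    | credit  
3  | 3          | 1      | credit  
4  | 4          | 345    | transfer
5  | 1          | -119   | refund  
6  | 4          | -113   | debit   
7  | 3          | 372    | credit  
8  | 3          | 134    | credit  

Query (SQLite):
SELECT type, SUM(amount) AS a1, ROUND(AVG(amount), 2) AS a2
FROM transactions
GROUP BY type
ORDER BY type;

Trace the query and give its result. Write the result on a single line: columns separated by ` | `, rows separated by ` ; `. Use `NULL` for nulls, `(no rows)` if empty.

credit | 705 | 176.25 ; debit | -113 | -113 ; refund | -65 | -32.5 ; transfer | 345 | 345

Group transactions by type.
Per group compute: SUM(amount), ROUND(AVG(amount), 2).
  credit: ids {2, 3, 7, 8} → SUM(amount)=705, ROUND(AVG(amount), 2)=176.25
  debit: ids {6} → SUM(amount)=-113, ROUND(AVG(amount), 2)=-113
  refund: ids {1, 5} → SUM(amount)=-65, ROUND(AVG(amount), 2)=-32.5
  transfer: ids {4} → SUM(amount)=345, ROUND(AVG(amount), 2)=345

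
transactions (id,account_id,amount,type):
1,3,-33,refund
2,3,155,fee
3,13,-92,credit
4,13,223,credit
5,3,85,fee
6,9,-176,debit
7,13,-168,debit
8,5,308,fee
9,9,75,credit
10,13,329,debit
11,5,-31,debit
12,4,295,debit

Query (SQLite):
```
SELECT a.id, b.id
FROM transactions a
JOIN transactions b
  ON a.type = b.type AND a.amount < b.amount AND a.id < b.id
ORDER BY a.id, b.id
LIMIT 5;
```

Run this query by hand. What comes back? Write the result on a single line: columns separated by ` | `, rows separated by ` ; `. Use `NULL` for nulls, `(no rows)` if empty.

2 | 8 ; 3 | 4 ; 3 | 9 ; 5 | 8 ; 6 | 7

Pairs (a,b) with same type, a.amount < b.amount, a.id < b.id.
type groups: credit:{3,4,9} debit:{6,7,10,11,12} fee:{2,5,8} refund:{1}
Ordered by (a.id, b.id); first 5.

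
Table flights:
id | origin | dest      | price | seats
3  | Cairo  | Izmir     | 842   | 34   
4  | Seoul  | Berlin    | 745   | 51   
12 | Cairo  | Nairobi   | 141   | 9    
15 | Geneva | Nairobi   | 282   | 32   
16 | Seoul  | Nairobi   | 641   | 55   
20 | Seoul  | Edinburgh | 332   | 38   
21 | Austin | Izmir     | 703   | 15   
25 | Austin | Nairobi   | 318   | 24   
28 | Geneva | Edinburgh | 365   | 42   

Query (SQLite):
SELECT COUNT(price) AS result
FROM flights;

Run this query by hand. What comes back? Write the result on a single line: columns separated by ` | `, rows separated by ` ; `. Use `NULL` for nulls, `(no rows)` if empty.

All price values: [842, 745, 141, 282, 641, 332, 703, 318, 365].
COUNT(price) counts non-NULL values → 9.

9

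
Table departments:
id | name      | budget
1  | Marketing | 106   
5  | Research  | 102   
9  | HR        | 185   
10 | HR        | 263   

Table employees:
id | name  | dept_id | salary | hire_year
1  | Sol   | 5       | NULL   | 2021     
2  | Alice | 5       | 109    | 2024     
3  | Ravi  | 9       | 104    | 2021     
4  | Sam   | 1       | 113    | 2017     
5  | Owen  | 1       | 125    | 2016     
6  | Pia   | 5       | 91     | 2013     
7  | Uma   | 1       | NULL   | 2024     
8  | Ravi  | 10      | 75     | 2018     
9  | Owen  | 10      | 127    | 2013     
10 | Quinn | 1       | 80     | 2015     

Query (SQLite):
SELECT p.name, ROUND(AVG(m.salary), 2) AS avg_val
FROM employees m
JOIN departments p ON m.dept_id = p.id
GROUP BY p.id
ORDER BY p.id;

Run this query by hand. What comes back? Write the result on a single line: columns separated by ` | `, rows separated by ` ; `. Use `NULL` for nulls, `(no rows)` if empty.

Marketing | 106 ; Research | 100 ; HR | 104 ; HR | 101

Join each employees row to its departments via dept_id.
Group joined rows by departments.id; compute ROUND(AVG(m.salary), 2) per group.
  1: ids {4, 5, 7, 10} → ROUND(AVG(m.salary), 2)=106
  5: ids {1, 2, 6} → ROUND(AVG(m.salary), 2)=100
  9: ids {3} → ROUND(AVG(m.salary), 2)=104
  10: ids {8, 9} → ROUND(AVG(m.salary), 2)=101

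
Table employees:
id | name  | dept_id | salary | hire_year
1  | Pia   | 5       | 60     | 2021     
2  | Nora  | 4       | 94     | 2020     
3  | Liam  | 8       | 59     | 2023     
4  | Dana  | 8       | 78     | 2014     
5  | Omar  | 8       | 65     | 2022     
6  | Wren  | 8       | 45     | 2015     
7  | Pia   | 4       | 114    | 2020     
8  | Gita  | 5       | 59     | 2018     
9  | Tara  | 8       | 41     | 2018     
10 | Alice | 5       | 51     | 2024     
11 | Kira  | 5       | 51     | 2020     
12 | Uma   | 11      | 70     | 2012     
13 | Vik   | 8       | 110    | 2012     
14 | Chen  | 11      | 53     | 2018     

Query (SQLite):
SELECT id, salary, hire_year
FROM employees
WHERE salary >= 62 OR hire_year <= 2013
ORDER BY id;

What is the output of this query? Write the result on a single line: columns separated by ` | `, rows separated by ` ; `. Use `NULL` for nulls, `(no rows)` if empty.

2 | 94 | 2020 ; 4 | 78 | 2014 ; 5 | 65 | 2022 ; 7 | 114 | 2020 ; 12 | 70 | 2012 ; 13 | 110 | 2012

salary >= 62: ids {2, 4, 5, 7, 12, 13}
hire_year <= 2013: ids {12, 13}
Combine with OR.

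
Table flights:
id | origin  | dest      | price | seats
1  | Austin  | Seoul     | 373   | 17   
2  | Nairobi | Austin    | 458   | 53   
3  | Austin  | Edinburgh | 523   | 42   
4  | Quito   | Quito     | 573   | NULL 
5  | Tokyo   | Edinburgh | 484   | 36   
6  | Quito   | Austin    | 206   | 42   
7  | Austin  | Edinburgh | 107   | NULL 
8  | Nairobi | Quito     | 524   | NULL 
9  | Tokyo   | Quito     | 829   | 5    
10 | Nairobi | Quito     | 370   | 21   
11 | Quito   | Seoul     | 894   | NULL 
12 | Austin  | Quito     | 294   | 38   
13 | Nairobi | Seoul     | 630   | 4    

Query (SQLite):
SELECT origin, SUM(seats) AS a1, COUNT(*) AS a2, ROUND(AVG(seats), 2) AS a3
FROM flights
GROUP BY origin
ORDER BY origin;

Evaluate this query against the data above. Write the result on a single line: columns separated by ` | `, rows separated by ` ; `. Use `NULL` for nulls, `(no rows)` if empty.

Group flights by origin.
Per group compute: SUM(seats), COUNT(*), ROUND(AVG(seats), 2).
  Austin: ids {1, 3, 7, 12} → SUM(seats)=97, COUNT(*)=4, ROUND(AVG(seats), 2)=32.33
  Nairobi: ids {2, 8, 10, 13} → SUM(seats)=78, COUNT(*)=4, ROUND(AVG(seats), 2)=26
  Quito: ids {4, 6, 11} → SUM(seats)=42, COUNT(*)=3, ROUND(AVG(seats), 2)=42
  Tokyo: ids {5, 9} → SUM(seats)=41, COUNT(*)=2, ROUND(AVG(seats), 2)=20.5

Austin | 97 | 4 | 32.33 ; Nairobi | 78 | 4 | 26 ; Quito | 42 | 3 | 42 ; Tokyo | 41 | 2 | 20.5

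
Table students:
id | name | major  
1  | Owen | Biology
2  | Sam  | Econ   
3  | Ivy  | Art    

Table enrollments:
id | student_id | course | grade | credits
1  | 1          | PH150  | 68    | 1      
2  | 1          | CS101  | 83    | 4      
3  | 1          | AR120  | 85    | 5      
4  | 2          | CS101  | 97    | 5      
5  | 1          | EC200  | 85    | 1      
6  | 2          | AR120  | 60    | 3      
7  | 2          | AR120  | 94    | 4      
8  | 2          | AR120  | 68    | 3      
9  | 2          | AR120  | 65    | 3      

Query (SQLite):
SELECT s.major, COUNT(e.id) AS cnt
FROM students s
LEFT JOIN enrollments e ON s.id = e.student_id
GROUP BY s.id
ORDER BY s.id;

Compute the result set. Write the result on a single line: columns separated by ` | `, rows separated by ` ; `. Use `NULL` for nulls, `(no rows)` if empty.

LEFT JOIN keeps every students row; unmatched ones get NULL for enrollments columns.
Group by students.id and compute COUNT(e.id). COUNT(col) of an all-NULL group is 0.
  1: ids {1, 2, 3, 5} → COUNT(e.id)=4
  2: ids {4, 6, 7, 8, 9} → COUNT(e.id)=5
  3: ids {—} → COUNT(e.id)=0

Biology | 4 ; Econ | 5 ; Art | 0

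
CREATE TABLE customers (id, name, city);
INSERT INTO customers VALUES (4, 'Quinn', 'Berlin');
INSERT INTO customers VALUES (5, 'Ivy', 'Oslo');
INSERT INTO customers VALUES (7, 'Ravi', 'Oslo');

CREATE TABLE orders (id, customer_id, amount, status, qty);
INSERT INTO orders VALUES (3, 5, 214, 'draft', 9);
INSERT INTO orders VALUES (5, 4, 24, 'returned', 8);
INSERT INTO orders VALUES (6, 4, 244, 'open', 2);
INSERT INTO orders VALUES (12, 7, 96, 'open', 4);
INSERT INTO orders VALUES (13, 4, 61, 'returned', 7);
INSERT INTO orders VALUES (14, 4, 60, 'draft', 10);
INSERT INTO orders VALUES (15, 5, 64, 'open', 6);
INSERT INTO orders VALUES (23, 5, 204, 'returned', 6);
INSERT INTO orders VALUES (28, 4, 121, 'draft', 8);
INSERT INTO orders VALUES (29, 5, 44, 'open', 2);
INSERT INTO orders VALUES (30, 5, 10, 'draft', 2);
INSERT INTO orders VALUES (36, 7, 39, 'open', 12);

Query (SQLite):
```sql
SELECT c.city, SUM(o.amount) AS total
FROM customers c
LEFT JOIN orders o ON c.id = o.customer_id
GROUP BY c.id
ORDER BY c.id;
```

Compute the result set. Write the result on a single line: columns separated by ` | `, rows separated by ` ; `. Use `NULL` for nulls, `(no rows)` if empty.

LEFT JOIN keeps every customers row; unmatched ones get NULL for orders columns.
Group by customers.id and compute SUM(o.amount). SUM over an all-NULL group is NULL.
  4: ids {5, 6, 13, 14, 28} → SUM(o.amount)=510
  5: ids {3, 15, 23, 29, 30} → SUM(o.amount)=536
  7: ids {12, 36} → SUM(o.amount)=135

Berlin | 510 ; Oslo | 536 ; Oslo | 135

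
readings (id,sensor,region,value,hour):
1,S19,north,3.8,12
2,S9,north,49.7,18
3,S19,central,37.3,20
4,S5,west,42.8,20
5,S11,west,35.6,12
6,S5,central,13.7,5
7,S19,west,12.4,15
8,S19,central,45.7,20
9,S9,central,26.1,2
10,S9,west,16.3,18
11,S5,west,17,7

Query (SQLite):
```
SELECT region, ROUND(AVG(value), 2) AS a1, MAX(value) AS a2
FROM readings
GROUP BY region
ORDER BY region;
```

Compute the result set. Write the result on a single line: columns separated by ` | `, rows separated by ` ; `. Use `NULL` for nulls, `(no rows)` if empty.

Group readings by region.
Per group compute: ROUND(AVG(value), 2), MAX(value).
  central: ids {3, 6, 8, 9} → ROUND(AVG(value), 2)=30.7, MAX(value)=45.7
  north: ids {1, 2} → ROUND(AVG(value), 2)=26.75, MAX(value)=49.7
  west: ids {4, 5, 7, 10, 11} → ROUND(AVG(value), 2)=24.82, MAX(value)=42.8

central | 30.7 | 45.7 ; north | 26.75 | 49.7 ; west | 24.82 | 42.8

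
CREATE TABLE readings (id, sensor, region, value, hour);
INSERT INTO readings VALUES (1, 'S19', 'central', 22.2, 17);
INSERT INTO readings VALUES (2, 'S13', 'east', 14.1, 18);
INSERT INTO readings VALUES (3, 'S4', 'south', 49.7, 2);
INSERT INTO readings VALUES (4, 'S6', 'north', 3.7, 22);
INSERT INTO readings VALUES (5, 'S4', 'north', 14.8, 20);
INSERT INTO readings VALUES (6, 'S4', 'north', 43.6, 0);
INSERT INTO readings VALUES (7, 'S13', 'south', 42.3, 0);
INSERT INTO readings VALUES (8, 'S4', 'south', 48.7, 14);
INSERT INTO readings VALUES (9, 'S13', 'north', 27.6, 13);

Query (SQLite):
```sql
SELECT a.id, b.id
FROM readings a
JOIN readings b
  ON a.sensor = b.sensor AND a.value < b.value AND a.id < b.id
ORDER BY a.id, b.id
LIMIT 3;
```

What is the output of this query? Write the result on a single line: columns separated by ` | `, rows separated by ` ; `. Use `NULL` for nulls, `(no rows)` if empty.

2 | 7 ; 2 | 9 ; 5 | 6

Pairs (a,b) with same sensor, a.value < b.value, a.id < b.id.
sensor groups: S13:{2,7,9} S19:{1} S4:{3,5,6,8} S6:{4}
Ordered by (a.id, b.id); first 3.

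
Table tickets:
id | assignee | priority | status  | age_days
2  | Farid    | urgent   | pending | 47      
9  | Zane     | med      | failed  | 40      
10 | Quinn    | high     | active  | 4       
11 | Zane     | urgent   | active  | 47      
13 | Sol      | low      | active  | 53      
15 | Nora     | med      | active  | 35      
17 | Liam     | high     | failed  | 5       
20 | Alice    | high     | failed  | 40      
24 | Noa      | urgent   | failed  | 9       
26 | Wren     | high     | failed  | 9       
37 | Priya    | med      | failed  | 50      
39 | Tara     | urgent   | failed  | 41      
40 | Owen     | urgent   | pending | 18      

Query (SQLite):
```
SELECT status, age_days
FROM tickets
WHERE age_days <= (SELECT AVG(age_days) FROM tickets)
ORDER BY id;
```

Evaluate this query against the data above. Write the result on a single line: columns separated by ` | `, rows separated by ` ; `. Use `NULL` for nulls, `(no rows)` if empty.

active | 4 ; failed | 5 ; failed | 9 ; failed | 9 ; pending | 18

Scalar subquery: AVG(age_days) over all tickets rows = 30.615385 (≈; comparison uses full precision).
Keep rows where age_days <= that value.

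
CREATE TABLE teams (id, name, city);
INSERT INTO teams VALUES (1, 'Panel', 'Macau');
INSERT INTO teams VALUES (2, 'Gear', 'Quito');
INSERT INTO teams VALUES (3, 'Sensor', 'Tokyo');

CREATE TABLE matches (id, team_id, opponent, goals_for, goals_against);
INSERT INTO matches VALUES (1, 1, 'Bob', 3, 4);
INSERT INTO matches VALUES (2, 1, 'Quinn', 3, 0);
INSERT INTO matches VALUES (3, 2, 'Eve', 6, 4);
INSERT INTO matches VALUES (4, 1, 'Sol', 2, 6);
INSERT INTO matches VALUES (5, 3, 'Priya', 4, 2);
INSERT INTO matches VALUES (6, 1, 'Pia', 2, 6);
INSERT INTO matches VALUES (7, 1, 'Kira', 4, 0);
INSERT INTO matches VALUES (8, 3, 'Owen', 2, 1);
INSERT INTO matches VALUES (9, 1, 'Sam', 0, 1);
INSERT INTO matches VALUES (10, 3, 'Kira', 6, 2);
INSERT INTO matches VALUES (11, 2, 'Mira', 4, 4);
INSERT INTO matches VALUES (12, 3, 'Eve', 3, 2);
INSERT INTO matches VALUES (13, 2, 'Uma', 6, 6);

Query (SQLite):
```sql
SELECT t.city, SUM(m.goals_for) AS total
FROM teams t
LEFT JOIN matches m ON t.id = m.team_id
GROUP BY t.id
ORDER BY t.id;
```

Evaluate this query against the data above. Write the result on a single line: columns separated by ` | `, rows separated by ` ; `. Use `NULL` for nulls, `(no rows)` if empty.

LEFT JOIN keeps every teams row; unmatched ones get NULL for matches columns.
Group by teams.id and compute SUM(m.goals_for). SUM over an all-NULL group is NULL.
  1: ids {1, 2, 4, 6, 7, 9} → SUM(m.goals_for)=14
  2: ids {3, 11, 13} → SUM(m.goals_for)=16
  3: ids {5, 8, 10, 12} → SUM(m.goals_for)=15

Macau | 14 ; Quito | 16 ; Tokyo | 15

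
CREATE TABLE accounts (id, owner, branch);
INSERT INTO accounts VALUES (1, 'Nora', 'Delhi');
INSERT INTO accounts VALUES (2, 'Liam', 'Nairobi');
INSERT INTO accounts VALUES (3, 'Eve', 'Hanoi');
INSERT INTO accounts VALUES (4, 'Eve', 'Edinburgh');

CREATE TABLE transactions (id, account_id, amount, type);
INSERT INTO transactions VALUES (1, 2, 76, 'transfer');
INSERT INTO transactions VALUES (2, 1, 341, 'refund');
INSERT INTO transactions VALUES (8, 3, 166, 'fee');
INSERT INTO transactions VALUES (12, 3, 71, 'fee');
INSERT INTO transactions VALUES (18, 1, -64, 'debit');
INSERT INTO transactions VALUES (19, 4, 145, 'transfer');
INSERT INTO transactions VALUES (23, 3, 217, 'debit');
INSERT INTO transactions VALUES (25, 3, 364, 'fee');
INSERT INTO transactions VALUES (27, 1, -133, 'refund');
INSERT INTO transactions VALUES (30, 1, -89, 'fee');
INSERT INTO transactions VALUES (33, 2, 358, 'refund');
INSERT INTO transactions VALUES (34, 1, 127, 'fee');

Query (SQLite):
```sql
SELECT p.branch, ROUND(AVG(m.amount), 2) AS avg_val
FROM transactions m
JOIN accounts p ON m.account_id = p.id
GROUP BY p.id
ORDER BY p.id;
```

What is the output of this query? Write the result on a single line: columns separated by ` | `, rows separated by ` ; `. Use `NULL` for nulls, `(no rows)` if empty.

Delhi | 36.4 ; Nairobi | 217 ; Hanoi | 204.5 ; Edinburgh | 145

Join each transactions row to its accounts via account_id.
Group joined rows by accounts.id; compute ROUND(AVG(m.amount), 2) per group.
  1: ids {2, 18, 27, 30, 34} → ROUND(AVG(m.amount), 2)=36.4
  2: ids {1, 33} → ROUND(AVG(m.amount), 2)=217
  3: ids {8, 12, 23, 25} → ROUND(AVG(m.amount), 2)=204.5
  4: ids {19} → ROUND(AVG(m.amount), 2)=145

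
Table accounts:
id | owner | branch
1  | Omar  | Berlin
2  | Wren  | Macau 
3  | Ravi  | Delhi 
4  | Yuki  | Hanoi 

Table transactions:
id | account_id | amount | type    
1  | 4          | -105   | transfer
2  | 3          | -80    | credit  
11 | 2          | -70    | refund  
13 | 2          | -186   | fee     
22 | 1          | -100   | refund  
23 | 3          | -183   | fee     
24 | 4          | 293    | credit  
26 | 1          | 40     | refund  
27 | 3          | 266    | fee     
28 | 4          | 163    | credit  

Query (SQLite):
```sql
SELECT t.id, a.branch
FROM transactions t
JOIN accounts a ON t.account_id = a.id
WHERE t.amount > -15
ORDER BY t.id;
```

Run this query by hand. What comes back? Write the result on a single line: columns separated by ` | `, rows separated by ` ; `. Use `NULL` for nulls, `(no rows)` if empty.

Each transactions row matches the accounts row where account_id = accounts.id.
Then keep rows with t.amount > -15.

24 | Hanoi ; 26 | Berlin ; 27 | Delhi ; 28 | Hanoi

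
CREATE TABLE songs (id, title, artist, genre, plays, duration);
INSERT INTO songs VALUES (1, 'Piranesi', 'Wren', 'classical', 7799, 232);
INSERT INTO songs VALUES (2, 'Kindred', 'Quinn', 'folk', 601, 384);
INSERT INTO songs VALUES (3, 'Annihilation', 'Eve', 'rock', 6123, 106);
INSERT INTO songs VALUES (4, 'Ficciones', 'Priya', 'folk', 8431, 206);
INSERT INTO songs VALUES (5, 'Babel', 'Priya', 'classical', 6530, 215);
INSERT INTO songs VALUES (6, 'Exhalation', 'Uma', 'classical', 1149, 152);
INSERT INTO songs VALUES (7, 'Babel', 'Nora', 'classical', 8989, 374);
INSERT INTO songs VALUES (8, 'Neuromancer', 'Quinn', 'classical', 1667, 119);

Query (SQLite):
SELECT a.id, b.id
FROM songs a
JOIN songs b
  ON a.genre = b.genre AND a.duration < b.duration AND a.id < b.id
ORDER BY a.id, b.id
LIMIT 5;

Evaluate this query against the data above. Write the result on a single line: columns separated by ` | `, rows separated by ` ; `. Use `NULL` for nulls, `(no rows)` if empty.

Pairs (a,b) with same genre, a.duration < b.duration, a.id < b.id.
genre groups: classical:{1,5,6,7,8} folk:{2,4} rock:{3}
Ordered by (a.id, b.id); first 5.

1 | 7 ; 5 | 7 ; 6 | 7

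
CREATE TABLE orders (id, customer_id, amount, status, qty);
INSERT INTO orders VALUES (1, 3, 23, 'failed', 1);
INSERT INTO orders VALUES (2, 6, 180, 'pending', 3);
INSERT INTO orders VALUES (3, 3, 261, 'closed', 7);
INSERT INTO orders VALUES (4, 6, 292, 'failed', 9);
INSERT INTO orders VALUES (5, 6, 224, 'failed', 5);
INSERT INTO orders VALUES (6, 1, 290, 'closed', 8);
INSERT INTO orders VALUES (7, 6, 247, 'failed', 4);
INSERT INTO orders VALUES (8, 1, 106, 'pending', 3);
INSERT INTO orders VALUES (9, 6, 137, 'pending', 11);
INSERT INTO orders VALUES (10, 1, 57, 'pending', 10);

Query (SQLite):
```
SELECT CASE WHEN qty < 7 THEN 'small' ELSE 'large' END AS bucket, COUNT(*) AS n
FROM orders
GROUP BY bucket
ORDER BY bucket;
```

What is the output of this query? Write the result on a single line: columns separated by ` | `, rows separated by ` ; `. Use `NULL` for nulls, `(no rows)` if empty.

Bucket rows by qty < 7 → 'small' else 'large'; count each bucket.

large | 5 ; small | 5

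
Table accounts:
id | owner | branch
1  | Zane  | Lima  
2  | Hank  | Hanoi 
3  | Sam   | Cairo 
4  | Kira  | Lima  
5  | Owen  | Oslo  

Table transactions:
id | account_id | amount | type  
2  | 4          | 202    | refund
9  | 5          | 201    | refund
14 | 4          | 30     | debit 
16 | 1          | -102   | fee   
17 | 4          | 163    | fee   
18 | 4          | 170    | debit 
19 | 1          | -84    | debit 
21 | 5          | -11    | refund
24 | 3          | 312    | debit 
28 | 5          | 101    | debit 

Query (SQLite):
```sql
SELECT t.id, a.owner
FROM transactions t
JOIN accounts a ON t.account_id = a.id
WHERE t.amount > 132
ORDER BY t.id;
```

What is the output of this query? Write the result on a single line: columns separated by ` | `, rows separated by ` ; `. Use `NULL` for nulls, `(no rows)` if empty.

2 | Kira ; 9 | Owen ; 17 | Kira ; 18 | Kira ; 24 | Sam

Each transactions row matches the accounts row where account_id = accounts.id.
Then keep rows with t.amount > 132.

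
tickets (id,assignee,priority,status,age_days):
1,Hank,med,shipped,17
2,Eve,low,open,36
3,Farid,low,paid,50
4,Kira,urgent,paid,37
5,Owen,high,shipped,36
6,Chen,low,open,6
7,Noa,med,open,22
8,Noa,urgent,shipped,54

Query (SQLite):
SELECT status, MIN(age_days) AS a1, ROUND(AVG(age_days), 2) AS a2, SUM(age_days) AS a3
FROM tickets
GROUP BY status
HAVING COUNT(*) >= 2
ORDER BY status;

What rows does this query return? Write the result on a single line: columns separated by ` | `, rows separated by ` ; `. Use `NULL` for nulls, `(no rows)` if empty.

open | 6 | 21.33 | 64 ; paid | 37 | 43.5 | 87 ; shipped | 17 | 35.67 | 107

Group tickets by status.
Per group compute: MIN(age_days), ROUND(AVG(age_days), 2), SUM(age_days).
HAVING: drop groups with fewer than 2 rows.
  open: ids {2, 6, 7} → MIN(age_days)=6, ROUND(AVG(age_days), 2)=21.33, SUM(age_days)=64
  paid: ids {3, 4} → MIN(age_days)=37, ROUND(AVG(age_days), 2)=43.5, SUM(age_days)=87
  shipped: ids {1, 5, 8} → MIN(age_days)=17, ROUND(AVG(age_days), 2)=35.67, SUM(age_days)=107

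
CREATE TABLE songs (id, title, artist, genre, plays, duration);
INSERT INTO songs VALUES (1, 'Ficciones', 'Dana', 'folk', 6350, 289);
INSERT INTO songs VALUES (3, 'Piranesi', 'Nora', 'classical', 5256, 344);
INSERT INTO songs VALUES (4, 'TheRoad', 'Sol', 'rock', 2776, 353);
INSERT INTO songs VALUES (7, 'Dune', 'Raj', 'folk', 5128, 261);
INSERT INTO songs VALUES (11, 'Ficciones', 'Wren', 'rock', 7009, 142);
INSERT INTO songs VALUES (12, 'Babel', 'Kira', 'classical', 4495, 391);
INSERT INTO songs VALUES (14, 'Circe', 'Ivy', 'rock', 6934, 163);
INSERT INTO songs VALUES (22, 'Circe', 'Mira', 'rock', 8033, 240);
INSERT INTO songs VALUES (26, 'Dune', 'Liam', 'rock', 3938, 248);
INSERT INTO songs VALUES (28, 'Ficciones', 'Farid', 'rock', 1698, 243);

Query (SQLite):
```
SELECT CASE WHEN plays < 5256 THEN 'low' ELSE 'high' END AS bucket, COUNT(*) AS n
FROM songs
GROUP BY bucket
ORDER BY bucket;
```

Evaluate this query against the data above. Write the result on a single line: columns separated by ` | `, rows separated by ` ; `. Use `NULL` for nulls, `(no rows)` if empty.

Bucket rows by plays < 5256 → 'low' else 'high'; count each bucket.

high | 5 ; low | 5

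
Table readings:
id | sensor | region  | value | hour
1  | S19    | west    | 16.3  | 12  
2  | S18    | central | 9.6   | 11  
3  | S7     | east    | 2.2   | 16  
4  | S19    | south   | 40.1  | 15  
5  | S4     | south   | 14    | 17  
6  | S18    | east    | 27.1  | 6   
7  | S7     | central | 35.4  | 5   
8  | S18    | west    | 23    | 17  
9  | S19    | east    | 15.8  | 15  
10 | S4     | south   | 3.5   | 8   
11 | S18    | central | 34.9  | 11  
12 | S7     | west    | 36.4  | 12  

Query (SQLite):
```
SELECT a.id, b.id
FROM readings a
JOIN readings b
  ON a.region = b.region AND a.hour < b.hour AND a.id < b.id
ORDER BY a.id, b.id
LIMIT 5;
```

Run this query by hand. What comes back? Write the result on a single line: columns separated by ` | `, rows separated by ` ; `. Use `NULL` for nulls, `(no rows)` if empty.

Pairs (a,b) with same region, a.hour < b.hour, a.id < b.id.
region groups: central:{2,7,11} east:{3,6,9} south:{4,5,10} west:{1,8,12}
Ordered by (a.id, b.id); first 5.

1 | 8 ; 4 | 5 ; 6 | 9 ; 7 | 11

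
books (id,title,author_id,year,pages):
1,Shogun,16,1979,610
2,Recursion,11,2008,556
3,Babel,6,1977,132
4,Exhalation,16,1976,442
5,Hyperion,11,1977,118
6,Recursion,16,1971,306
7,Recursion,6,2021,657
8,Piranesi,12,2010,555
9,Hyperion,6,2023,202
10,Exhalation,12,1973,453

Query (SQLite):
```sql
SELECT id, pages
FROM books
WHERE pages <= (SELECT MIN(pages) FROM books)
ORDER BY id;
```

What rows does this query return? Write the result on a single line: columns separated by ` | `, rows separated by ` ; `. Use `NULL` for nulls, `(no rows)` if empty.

5 | 118

Scalar subquery: MIN(pages) over all books rows = 118.
Keep rows where pages <= that value.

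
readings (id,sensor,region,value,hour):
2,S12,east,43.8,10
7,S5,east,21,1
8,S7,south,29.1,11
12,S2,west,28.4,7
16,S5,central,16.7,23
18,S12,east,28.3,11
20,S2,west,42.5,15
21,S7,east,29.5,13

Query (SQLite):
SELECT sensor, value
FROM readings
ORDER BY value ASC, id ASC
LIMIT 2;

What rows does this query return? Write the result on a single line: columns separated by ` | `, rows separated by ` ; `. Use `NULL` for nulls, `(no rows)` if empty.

Sort by value asc, tiebreak id asc: (16.7, id=16), (21, id=7), (28.3, id=18), (28.4, id=12), (29.1, id=8) …. Take first 2.

S5 | 16.7 ; S5 | 21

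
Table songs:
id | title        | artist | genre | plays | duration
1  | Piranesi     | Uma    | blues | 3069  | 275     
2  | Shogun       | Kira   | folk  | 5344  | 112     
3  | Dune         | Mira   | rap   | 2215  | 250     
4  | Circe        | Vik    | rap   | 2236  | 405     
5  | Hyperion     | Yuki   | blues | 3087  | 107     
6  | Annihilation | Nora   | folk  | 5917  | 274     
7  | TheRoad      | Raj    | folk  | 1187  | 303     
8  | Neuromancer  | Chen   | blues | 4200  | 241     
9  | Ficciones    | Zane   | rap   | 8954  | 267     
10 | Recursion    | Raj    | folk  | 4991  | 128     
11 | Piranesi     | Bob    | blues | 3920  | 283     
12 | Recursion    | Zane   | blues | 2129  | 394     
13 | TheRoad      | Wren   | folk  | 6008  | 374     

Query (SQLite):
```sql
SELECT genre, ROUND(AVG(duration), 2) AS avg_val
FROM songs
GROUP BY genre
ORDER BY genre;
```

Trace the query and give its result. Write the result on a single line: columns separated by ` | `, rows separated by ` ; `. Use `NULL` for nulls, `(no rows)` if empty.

Partition songs by genre; compute ROUND(AVG(duration), 2) within each group.
  blues: ids {1, 5, 8, 11, 12} → ROUND(AVG(duration), 2)=260
  folk: ids {2, 6, 7, 10, 13} → ROUND(AVG(duration), 2)=238.2
  rap: ids {3, 4, 9} → ROUND(AVG(duration), 2)=307.33

blues | 260 ; folk | 238.2 ; rap | 307.33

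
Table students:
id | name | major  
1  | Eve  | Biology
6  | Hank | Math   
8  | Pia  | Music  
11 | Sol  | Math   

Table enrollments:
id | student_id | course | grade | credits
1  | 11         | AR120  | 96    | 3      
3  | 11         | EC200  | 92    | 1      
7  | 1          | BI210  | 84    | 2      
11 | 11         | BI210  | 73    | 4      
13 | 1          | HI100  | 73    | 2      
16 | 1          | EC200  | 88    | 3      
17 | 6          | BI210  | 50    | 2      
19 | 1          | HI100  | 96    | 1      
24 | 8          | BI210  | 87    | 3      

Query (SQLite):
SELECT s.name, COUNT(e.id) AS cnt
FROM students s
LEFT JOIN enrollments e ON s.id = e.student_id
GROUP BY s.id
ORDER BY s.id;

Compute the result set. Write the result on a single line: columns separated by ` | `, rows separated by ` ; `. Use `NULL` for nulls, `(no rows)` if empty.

Eve | 4 ; Hank | 1 ; Pia | 1 ; Sol | 3

LEFT JOIN keeps every students row; unmatched ones get NULL for enrollments columns.
Group by students.id and compute COUNT(e.id). COUNT(col) of an all-NULL group is 0.
  1: ids {7, 13, 16, 19} → COUNT(e.id)=4
  6: ids {17} → COUNT(e.id)=1
  8: ids {24} → COUNT(e.id)=1
  11: ids {1, 3, 11} → COUNT(e.id)=3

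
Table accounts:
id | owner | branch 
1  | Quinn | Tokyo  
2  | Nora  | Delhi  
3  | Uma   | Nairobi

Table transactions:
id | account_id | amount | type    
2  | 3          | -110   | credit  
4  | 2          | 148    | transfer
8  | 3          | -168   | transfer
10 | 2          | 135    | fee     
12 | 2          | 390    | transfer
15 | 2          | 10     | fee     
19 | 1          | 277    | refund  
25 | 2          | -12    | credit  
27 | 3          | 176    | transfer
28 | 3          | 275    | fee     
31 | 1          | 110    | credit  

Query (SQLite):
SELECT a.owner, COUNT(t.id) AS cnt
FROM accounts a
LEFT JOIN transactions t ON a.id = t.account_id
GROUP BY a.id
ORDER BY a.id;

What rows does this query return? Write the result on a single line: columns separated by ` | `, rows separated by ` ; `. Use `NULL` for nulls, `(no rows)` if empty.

LEFT JOIN keeps every accounts row; unmatched ones get NULL for transactions columns.
Group by accounts.id and compute COUNT(t.id). COUNT(col) of an all-NULL group is 0.
  1: ids {19, 31} → COUNT(t.id)=2
  2: ids {4, 10, 12, 15, 25} → COUNT(t.id)=5
  3: ids {2, 8, 27, 28} → COUNT(t.id)=4

Quinn | 2 ; Nora | 5 ; Uma | 4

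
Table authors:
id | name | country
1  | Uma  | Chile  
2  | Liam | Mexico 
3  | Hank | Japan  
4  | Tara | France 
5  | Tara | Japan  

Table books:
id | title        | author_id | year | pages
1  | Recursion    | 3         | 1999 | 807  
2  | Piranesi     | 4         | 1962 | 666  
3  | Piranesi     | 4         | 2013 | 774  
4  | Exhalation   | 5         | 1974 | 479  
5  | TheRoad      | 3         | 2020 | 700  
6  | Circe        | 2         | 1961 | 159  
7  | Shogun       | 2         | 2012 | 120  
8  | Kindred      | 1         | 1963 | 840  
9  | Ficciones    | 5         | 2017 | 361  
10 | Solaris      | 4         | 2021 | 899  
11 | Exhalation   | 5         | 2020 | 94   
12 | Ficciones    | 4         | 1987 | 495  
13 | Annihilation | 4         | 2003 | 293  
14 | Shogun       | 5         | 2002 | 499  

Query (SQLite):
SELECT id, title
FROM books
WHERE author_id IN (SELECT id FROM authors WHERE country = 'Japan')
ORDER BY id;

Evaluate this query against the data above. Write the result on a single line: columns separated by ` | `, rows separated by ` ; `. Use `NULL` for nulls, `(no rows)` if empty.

1 | Recursion ; 4 | Exhalation ; 5 | TheRoad ; 9 | Ficciones ; 11 | Exhalation ; 14 | Shogun

Inner query: authors.id where country = 'Japan'.
Outer: keep books rows whose author_id is in that set.
Inner query → {3, 5}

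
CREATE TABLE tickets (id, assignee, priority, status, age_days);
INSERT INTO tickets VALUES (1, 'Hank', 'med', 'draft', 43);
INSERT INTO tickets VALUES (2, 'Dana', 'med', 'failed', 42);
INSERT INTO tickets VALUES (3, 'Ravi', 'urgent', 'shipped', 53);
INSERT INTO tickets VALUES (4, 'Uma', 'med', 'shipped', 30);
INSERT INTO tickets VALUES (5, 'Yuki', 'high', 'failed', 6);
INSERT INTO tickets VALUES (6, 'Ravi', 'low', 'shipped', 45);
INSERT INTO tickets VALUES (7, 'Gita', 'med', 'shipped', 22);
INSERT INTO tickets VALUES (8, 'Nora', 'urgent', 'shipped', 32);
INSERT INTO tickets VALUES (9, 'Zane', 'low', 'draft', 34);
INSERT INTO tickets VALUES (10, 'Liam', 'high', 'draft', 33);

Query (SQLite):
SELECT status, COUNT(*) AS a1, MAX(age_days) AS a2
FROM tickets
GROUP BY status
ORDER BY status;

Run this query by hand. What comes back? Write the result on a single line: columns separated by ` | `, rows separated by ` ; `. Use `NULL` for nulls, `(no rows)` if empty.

draft | 3 | 43 ; failed | 2 | 42 ; shipped | 5 | 53

Group tickets by status.
Per group compute: COUNT(*), MAX(age_days).
  draft: ids {1, 9, 10} → COUNT(*)=3, MAX(age_days)=43
  failed: ids {2, 5} → COUNT(*)=2, MAX(age_days)=42
  shipped: ids {3, 4, 6, 7, 8} → COUNT(*)=5, MAX(age_days)=53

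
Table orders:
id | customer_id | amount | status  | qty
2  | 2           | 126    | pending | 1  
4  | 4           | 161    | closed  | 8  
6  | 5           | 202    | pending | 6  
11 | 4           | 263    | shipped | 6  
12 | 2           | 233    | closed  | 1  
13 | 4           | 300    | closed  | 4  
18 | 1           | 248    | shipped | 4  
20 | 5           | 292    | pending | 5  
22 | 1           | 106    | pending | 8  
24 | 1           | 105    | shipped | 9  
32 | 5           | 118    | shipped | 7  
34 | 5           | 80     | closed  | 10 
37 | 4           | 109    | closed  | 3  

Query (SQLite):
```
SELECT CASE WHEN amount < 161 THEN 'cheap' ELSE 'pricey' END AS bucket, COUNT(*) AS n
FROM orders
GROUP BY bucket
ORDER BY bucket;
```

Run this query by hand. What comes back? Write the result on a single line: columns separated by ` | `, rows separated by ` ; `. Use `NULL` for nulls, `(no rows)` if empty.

cheap | 6 ; pricey | 7

Bucket rows by amount < 161 → 'cheap' else 'pricey'; count each bucket.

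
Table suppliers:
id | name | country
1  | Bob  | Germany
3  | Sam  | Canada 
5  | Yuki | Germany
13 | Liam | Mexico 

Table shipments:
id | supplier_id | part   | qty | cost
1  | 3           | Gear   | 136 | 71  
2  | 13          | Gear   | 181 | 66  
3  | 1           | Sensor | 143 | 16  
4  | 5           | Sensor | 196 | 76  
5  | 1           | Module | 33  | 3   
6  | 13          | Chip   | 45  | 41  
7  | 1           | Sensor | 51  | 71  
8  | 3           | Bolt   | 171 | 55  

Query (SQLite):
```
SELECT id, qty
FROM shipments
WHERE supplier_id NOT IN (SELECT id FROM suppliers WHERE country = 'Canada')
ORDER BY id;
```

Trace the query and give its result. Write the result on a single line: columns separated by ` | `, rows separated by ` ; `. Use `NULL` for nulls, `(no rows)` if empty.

2 | 181 ; 3 | 143 ; 4 | 196 ; 5 | 33 ; 6 | 45 ; 7 | 51

Inner query: suppliers.id where country = 'Canada'.
Outer: keep shipments rows whose supplier_id is not in that set.
Inner query → {3}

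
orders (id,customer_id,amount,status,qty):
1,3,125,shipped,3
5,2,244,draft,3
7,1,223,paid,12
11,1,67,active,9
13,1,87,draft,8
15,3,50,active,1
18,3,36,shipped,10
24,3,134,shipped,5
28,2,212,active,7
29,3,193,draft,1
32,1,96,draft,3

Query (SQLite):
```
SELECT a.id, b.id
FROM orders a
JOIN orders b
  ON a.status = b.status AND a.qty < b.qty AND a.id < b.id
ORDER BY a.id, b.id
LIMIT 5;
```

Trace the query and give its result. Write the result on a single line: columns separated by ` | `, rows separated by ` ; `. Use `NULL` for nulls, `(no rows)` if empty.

Pairs (a,b) with same status, a.qty < b.qty, a.id < b.id.
status groups: active:{11,15,28} draft:{5,13,29,32} paid:{7} shipped:{1,18,24}
Ordered by (a.id, b.id); first 5.

1 | 18 ; 1 | 24 ; 5 | 13 ; 15 | 28 ; 29 | 32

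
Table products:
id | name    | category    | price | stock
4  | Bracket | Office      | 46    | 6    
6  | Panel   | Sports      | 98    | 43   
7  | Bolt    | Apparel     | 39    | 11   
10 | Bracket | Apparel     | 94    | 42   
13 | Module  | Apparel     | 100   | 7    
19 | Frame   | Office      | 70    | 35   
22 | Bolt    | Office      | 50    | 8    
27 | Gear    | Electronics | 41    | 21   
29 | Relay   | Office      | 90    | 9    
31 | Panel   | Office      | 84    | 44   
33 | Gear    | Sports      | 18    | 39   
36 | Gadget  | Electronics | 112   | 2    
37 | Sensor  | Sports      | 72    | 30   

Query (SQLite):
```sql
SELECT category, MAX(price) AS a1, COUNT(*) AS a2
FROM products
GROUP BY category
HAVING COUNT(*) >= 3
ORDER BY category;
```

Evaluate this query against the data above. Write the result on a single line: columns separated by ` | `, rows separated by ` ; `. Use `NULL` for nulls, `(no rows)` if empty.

Apparel | 100 | 3 ; Office | 90 | 5 ; Sports | 98 | 3

Group products by category.
Per group compute: MAX(price), COUNT(*).
HAVING: drop groups with fewer than 3 rows.
  Apparel: ids {7, 10, 13} → MAX(price)=100, COUNT(*)=3
  Electronics: ids {27, 36} → MAX(price)=112, COUNT(*)=2
  Office: ids {4, 19, 22, 29, 31} → MAX(price)=90, COUNT(*)=5
  Sports: ids {6, 33, 37} → MAX(price)=98, COUNT(*)=3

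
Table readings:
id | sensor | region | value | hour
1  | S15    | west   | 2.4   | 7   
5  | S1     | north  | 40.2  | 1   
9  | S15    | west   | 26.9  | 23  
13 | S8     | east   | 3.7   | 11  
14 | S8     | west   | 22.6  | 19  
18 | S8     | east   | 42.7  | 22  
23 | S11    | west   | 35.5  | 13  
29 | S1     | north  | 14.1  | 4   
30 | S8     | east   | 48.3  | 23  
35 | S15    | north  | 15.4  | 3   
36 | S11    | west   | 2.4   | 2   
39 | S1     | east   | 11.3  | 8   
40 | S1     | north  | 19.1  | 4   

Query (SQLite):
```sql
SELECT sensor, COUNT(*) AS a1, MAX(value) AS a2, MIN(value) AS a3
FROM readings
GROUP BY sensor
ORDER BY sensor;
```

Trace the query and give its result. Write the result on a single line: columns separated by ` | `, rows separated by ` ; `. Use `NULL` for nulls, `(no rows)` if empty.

S1 | 4 | 40.2 | 11.3 ; S11 | 2 | 35.5 | 2.4 ; S15 | 3 | 26.9 | 2.4 ; S8 | 4 | 48.3 | 3.7

Group readings by sensor.
Per group compute: COUNT(*), MAX(value), MIN(value).
  S1: ids {5, 29, 39, 40} → COUNT(*)=4, MAX(value)=40.2, MIN(value)=11.3
  S11: ids {23, 36} → COUNT(*)=2, MAX(value)=35.5, MIN(value)=2.4
  S15: ids {1, 9, 35} → COUNT(*)=3, MAX(value)=26.9, MIN(value)=2.4
  S8: ids {13, 14, 18, 30} → COUNT(*)=4, MAX(value)=48.3, MIN(value)=3.7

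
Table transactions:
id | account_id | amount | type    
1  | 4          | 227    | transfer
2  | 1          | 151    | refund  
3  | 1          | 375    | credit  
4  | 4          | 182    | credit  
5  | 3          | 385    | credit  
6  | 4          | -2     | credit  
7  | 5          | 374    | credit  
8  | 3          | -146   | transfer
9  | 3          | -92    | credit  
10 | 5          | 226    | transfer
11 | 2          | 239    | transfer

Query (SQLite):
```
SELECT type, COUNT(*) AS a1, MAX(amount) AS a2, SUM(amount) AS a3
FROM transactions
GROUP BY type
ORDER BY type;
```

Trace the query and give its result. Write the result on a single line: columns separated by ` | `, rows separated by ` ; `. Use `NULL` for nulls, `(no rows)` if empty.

credit | 6 | 385 | 1222 ; refund | 1 | 151 | 151 ; transfer | 4 | 239 | 546

Group transactions by type.
Per group compute: COUNT(*), MAX(amount), SUM(amount).
  credit: ids {3, 4, 5, 6, 7, 9} → COUNT(*)=6, MAX(amount)=385, SUM(amount)=1222
  refund: ids {2} → COUNT(*)=1, MAX(amount)=151, SUM(amount)=151
  transfer: ids {1, 8, 10, 11} → COUNT(*)=4, MAX(amount)=239, SUM(amount)=546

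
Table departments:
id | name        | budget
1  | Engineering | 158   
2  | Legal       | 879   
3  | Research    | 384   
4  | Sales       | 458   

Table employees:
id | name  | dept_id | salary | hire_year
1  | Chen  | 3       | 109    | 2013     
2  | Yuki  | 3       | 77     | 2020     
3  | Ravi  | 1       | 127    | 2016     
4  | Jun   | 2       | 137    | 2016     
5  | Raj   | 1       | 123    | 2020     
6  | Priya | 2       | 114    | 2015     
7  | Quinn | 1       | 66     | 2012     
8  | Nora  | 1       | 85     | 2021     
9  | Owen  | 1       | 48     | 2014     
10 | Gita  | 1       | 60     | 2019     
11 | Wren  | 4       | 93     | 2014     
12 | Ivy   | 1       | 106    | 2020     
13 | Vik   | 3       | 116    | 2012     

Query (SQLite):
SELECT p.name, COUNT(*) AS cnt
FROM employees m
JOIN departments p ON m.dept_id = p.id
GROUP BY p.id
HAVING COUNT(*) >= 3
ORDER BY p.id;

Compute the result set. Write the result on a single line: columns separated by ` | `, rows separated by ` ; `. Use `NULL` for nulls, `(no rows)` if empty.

Join each employees row to its departments via dept_id.
Group joined rows by departments.id; compute COUNT(*) per group.
HAVING: keep groups with count ≥ 3.
  1: ids {3, 5, 7, 8, 9, 10, 12} → COUNT(*)=7
  2: ids {4, 6} → COUNT(*)=2
  3: ids {1, 2, 13} → COUNT(*)=3
  4: ids {11} → COUNT(*)=1

Engineering | 7 ; Research | 3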